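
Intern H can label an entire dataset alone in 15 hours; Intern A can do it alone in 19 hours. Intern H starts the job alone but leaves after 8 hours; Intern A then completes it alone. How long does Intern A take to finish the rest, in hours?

In 8 hours Intern H does 8/15 of the job, leaving 7/15.
Intern A works at 1/19 per hour, so finishing takes 7/15 ÷ 1/19 = 133/15 hours.

133/15 hours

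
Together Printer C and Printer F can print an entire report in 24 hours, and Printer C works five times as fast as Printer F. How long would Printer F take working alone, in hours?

144 hours

Let Printer F's rate be r; then Printer C's rate is 5r, so together (5 + 1)r = 6r = 1/24.
Thus r = 1/144 per hour.
Printer F alone: 144 hours; Printer C alone: 144/5 hours.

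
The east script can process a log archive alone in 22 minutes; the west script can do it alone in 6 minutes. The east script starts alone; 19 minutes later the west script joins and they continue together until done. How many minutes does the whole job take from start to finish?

275/14 minutes

In 19 minutes the east script does 19/22 of the job, leaving 3/22.
The east script and the west script together work at 7/33 per minute, so finishing takes 3/22 ÷ 7/33 = 9/14 minutes.
Total time = 19 + 9/14 = 275/14 minutes.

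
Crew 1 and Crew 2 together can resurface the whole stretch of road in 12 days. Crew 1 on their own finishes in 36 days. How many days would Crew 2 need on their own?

18 days

Combined rate is 1/12 per day.
Known contribution: 1/36 per day.
So Crew 2's rate is 1/12 − 1/36 = 1/18, meaning 18 days alone.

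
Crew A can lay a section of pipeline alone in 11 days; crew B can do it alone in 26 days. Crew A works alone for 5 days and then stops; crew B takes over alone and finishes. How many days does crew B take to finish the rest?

156/11 days

In 5 days crew A does 5/11 of the job, leaving 6/11.
Crew B works at 1/26 per day, so finishing takes 6/11 ÷ 1/26 = 156/11 days.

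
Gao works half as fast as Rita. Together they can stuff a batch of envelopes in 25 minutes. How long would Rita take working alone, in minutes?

Let Rita's rate be r; then Gao's rate is (1/2)r, so together (1/2 + 1)r = (3/2)r = 1/25.
Thus r = 2/75 per minute.
Rita alone: 75/2 minutes; Gao alone: 75 minutes.

75/2 minutes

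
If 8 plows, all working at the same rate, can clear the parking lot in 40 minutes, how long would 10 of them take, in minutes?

32 minutes

Total work is 8·40 = 320 plow-minutes.
With 10 plows: 320/10 = 32 minutes.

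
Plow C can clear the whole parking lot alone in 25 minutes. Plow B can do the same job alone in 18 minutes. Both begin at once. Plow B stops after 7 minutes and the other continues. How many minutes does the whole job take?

In the first 7 minutes the combined rate is 43/450, so 301/450 of the job is done, leaving 149/450.
After plow B leaves the rate is 1/25 per minute; the remaining 149/450 takes 149/18 minutes.
Total = 7 + 149/18 = 275/18 minutes.

275/18 minutes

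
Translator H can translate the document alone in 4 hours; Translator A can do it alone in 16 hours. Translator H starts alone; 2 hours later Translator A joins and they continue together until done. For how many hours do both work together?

8/5 hours

In 2 hours Translator H does 2/4 = 1/2 of the job, leaving 1/2.
Translator H and Translator A together work at 5/16 per hour, so finishing takes 1/2 ÷ 5/16 = 8/5 hours.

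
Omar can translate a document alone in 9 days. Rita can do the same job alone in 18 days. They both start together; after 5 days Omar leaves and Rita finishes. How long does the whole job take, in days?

8 days

In the first 5 days the combined rate is 1/6, so 5/6 of the job is done, leaving 1/6.
After Omar leaves the rate is 1/18 per day; the remaining 1/6 takes 3 days.
Total = 5 + 3 = 8 days.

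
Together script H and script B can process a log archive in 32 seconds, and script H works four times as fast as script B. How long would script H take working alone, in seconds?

40 seconds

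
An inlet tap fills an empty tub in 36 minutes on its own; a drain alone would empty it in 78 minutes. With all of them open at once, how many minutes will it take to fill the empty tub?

468/7 minutes

Net rate = 1/36 − 1/78 = (13 − 6)/468 = 7/468 per minute.
Filling time = 1 ÷ (7/468) = 468/7 minutes.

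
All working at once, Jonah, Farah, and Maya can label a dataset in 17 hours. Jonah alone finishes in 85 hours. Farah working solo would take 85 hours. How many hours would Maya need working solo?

85/3 hours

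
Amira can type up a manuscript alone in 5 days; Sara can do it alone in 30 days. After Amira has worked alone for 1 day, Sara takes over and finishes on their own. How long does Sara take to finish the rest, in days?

24 days

In 1 day Amira does 1/5 of the job, leaving 4/5.
Sara works at 1/30 per day, so finishing takes 4/5 ÷ 1/30 = 24 days.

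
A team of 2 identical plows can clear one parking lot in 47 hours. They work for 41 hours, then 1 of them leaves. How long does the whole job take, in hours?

53 hours

One plow does 1/94 of the job per hour.
After 41 hours with 2 plows, 41/47 is done (6/47 left).
With 1 plow the rate is 1/94, so the rest takes 6/47 ÷ 1/94 = 12 hours.
Total = 41 + 12 = 53 hours.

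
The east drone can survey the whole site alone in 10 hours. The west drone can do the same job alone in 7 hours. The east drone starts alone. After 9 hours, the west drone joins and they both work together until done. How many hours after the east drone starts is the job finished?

160/17 hours

In the first 9 hours the east drone alone does 9/10 of the job, leaving 1/10.
Once everyone is working, combined rate: 1/10 + 1/7 = (7 + 10)/70 = 17/70 per hour.
Remaining 1/10 at 17/70 per hour takes 7/17 hours.
Total from the start = 9 + 7/17 = 160/17 hours.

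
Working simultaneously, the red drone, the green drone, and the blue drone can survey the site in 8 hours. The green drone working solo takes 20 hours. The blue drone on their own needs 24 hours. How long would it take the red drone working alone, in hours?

30 hours

Combined rate is 1/8 per hour.
Known contribution: 1/20 + 1/24 = (6 + 5)/120 = 11/120 per hour.
So the red drone's rate is 1/8 − 11/120 = 1/30, meaning 30 hours alone.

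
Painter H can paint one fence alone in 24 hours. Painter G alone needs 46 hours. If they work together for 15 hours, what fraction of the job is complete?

Combined rate: 1/24 + 1/46 = (23 + 12)/552 = 35/552 per hour.
In 15 hours they complete 15·35/552 = 175/184 of the job.

175/184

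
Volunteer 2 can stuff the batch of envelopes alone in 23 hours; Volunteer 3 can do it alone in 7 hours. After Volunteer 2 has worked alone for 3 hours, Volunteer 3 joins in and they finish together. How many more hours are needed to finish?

In 3 hours Volunteer 2 does 3/23 of the job, leaving 20/23.
Volunteer 2 and Volunteer 3 together work at 30/161 per hour, so finishing takes 20/23 ÷ 30/161 = 14/3 hours.

14/3 hours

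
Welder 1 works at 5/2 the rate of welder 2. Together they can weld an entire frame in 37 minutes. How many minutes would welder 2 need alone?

Let welder 2's rate be r; then welder 1's rate is (5/2)r, so together (5/2 + 1)r = (7/2)r = 1/37.
Thus r = 2/259 per minute.
Welder 2 alone: 259/2 minutes; welder 1 alone: 259/5 minutes.

259/2 minutes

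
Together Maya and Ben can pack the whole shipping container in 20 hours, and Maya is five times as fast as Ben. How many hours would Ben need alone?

Let Ben's rate be r; then Maya's rate is 5r, so together (5 + 1)r = 6r = 1/20.
Thus r = 1/120 per hour.
Ben alone: 120 hours; Maya alone: 24 hours.

120 hours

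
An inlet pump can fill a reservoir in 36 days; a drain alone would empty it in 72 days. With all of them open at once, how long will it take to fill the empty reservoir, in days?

72 days

Net rate = 1/36 − 1/72 = (2 − 1)/72 = 1/72 per day.
Filling time = 1 ÷ (1/72) = 72 days.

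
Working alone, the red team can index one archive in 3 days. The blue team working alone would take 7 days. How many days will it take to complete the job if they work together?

21/10 days

With two workers the combined time is the product over the sum: 3·7/(3+7) = 21/10 days.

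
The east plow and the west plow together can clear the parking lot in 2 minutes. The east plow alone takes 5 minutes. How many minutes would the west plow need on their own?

10/3 minutes

Combined rate is 1/2 per minute.
Known contribution: 1/5 per minute.
So the west plow's rate is 1/2 − 1/5 = 3/10, meaning 10/3 minutes alone.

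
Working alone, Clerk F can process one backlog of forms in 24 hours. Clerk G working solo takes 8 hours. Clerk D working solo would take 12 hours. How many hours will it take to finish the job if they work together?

4 hours

Combined rate: 1/24 + 1/8 + 1/12 = (1 + 3 + 2)/24 = 6/24 = 1/4 per hour.
Time = 1 ÷ (1/4) = 4 hours.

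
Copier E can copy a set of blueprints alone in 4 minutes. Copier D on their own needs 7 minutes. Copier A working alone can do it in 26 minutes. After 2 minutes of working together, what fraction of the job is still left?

Combined rate: 1/4 + 1/7 + 1/26 = (91 + 52 + 14)/364 = 157/364 per minute.
In 2 minutes they complete 2·157/364 = 157/182 of the job.
So 25/182 remains.

25/182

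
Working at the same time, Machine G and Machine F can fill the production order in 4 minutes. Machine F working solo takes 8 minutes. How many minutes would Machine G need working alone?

8 minutes

Combined rate is 1/4 per minute.
Known contribution: 1/8 per minute.
So Machine G's rate is 1/4 − 1/8 = 1/8, meaning 8 minutes alone.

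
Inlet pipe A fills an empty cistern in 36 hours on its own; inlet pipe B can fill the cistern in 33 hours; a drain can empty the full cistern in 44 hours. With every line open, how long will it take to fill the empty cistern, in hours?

198/7 hours

Net rate = 1/36 + 1/33 − 1/44 = (11 + 12 − 9)/396 = 14/396 = 7/198 per hour.
Filling time = 1 ÷ (7/198) = 198/7 hours.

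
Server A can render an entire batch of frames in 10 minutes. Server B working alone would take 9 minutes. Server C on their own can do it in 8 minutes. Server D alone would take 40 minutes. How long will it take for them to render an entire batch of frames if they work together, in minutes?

Combined rate: 1/10 + 1/9 + 1/8 + 1/40 = (36 + 40 + 45 + 9)/360 = 130/360 = 13/36 per minute.
Time = 1 ÷ (13/36) = 36/13 minutes.

36/13 minutes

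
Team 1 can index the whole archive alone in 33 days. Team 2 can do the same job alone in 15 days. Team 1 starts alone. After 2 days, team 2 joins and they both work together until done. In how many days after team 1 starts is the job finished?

187/16 days

In the first 2 days team 1 alone does 2/33 of the job, leaving 31/33.
Once everyone is working, combined rate: 1/33 + 1/15 = (5 + 11)/165 = 16/165 per day.
Remaining 31/33 at 16/165 per day takes 155/16 days.
Total from the start = 2 + 155/16 = 187/16 days.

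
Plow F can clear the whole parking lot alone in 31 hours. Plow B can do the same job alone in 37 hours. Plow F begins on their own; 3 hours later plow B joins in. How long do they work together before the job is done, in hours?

259/17 hours

In the first 3 hours plow F alone does 3/31 of the job, leaving 28/31.
Once everyone is working, combined rate: 1/31 + 1/37 = (37 + 31)/1147 = 68/1147 per hour.
Remaining 28/31 at 68/1147 per hour takes 259/17 hours.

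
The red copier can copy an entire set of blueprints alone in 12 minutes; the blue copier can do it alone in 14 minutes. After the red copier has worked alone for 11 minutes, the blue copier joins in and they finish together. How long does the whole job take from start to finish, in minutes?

In 11 minutes the red copier does 11/12 of the job, leaving 1/12.
The red copier and the blue copier together work at 13/84 per minute, so finishing takes 1/12 ÷ 13/84 = 7/13 minutes.
Total time = 11 + 7/13 = 150/13 minutes.

150/13 minutes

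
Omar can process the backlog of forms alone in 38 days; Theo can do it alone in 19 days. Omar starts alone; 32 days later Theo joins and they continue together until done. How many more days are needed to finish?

2 days

In 32 days Omar does 32/38 = 16/19 of the job, leaving 3/19.
Omar and Theo together work at 3/38 per day, so finishing takes 3/19 ÷ 3/38 = 2 days.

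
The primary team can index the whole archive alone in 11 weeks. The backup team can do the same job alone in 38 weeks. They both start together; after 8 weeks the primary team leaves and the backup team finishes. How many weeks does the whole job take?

114/11 weeks

In the first 8 weeks the combined rate is 49/418, so 196/209 of the job is done, leaving 13/209.
After the primary team leaves the rate is 1/38 per week; the remaining 13/209 takes 26/11 weeks.
Total = 8 + 26/11 = 114/11 weeks.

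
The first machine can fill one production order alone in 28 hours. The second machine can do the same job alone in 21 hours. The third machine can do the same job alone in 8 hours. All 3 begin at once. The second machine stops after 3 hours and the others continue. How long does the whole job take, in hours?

In the first 3 hours the combined rate is 5/24, so 5/8 of the job is done, leaving 3/8.
After the second machine leaves the rate is 9/56 per hour; the remaining 3/8 takes 7/3 hours.
Total = 3 + 7/3 = 16/3 hours.

16/3 hours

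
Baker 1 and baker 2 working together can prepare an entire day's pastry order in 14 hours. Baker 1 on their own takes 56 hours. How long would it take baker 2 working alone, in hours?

Combined rate is 1/14 per hour.
Known contribution: 1/56 per hour.
So baker 2's rate is 1/14 − 1/56 = 3/56, meaning 56/3 hours alone.

56/3 hours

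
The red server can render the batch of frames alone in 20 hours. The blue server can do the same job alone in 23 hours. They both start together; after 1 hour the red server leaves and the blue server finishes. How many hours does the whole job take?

437/20 hours

In the first 1 hour the combined rate is 43/460, so 43/460 of the job is done, leaving 417/460.
After the red server leaves the rate is 1/23 per hour; the remaining 417/460 takes 417/20 hours.
Total = 1 + 417/20 = 437/20 hours.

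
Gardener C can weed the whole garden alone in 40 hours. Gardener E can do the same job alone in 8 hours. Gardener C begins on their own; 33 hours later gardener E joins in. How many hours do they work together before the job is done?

In the first 33 hours gardener C alone does 33/40 of the job, leaving 7/40.
Once everyone is working, combined rate: 1/40 + 1/8 = (1 + 5)/40 = 6/40 = 3/20 per hour.
Remaining 7/40 at 3/20 per hour takes 7/6 hours.

7/6 hours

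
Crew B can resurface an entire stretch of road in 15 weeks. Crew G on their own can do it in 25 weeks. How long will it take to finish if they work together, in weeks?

Combined rate: 1/15 + 1/25 = (5 + 3)/75 = 8/75 per week.
Time = 1 ÷ (8/75) = 75/8 weeks.

75/8 weeks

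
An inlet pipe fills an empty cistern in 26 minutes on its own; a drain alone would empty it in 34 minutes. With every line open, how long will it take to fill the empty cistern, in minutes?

Net rate = 1/26 − 1/34 = (17 − 13)/442 = 4/442 = 2/221 per minute.
Filling time = 1 ÷ (2/221) = 221/2 minutes.

221/2 minutes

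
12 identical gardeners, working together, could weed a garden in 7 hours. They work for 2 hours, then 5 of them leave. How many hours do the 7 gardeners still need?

60/7 hours

One gardener does 1/84 of the job per hour.
After 2 hours with 12 gardeners, 2/7 is done (5/7 left).
With 7 gardeners the rate is 7/84 = 1/12, so the rest takes 5/7 ÷ 1/12 = 60/7 hours.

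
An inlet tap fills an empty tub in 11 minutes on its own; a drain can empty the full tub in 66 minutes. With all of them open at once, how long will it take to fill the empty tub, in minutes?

66/5 minutes

Net rate = 1/11 − 1/66 = (6 − 1)/66 = 5/66 per minute.
Filling time = 1 ÷ (5/66) = 66/5 minutes.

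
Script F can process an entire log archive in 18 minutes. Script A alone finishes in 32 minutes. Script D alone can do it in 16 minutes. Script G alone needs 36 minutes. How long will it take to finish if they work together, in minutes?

Combined rate: 1/18 + 1/32 + 1/16 + 1/36 = (16 + 9 + 18 + 8)/288 = 51/288 = 17/96 per minute.
Time = 1 ÷ (17/96) = 96/17 minutes.

96/17 minutes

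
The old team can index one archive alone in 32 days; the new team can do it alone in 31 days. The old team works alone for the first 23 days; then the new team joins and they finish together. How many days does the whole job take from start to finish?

192/7 days

In 23 days the old team does 23/32 of the job, leaving 9/32.
The old team and the new team together work at 63/992 per day, so finishing takes 9/32 ÷ 63/992 = 31/7 days.
Total time = 23 + 31/7 = 192/7 days.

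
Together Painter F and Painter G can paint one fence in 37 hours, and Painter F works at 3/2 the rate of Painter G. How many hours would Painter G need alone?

185/2 hours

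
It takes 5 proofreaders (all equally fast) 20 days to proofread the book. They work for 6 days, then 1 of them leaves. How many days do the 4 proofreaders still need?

35/2 days

One proofreader does 1/100 of the job per day.
After 6 days with 5 proofreaders, 3/10 is done (7/10 left).
With 4 proofreaders the rate is 4/100 = 1/25, so the rest takes 7/10 ÷ 1/25 = 35/2 days.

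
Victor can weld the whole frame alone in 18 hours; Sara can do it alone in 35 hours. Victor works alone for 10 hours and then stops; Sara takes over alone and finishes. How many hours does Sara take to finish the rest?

140/9 hours

In 10 hours Victor does 10/18 = 5/9 of the job, leaving 4/9.
Sara works at 1/35 per hour, so finishing takes 4/9 ÷ 1/35 = 140/9 hours.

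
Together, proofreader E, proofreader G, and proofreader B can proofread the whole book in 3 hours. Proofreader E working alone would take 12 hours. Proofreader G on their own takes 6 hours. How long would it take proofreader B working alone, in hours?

12 hours

Combined rate is 1/3 per hour.
Known contribution: 1/12 + 1/6 = (1 + 2)/12 = 3/12 = 1/4 per hour.
So proofreader B's rate is 1/3 − 1/4 = 1/12, meaning 12 hours alone.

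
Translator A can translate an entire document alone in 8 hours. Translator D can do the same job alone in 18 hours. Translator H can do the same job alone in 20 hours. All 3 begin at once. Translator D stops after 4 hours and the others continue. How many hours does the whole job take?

40/9 hours

In the first 4 hours the combined rate is 83/360, so 83/90 of the job is done, leaving 7/90.
After translator D leaves the rate is 7/40 per hour; the remaining 7/90 takes 4/9 hours.
Total = 4 + 4/9 = 40/9 hours.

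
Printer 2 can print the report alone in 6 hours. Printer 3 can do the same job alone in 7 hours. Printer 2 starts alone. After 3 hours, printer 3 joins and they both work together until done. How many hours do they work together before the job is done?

In the first 3 hours printer 2 alone does 3/6 = 1/2 of the job, leaving 1/2.
Once everyone is working, combined rate: 1/6 + 1/7 = (7 + 6)/42 = 13/42 per hour.
Remaining 1/2 at 13/42 per hour takes 21/13 hours.

21/13 hours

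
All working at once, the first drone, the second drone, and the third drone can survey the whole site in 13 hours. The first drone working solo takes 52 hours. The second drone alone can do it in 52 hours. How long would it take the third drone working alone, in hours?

26 hours

Combined rate is 1/13 per hour.
Known contribution: 1/52 + 1/52 = (1 + 1)/52 = 2/52 = 1/26 per hour.
So the third drone's rate is 1/13 − 1/26 = 1/26, meaning 26 hours alone.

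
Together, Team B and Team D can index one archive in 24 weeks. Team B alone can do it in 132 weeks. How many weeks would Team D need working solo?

88/3 weeks

Combined rate is 1/24 per week.
Known contribution: 1/132 per week.
So Team D's rate is 1/24 − 1/132 = 3/88, meaning 88/3 weeks alone.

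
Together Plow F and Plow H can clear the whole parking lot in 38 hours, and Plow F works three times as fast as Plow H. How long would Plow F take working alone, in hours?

152/3 hours

Let Plow H's rate be r; then Plow F's rate is 3r, so together (3 + 1)r = 4r = 1/38.
Thus r = 1/152 per hour.
Plow H alone: 152 hours; Plow F alone: 152/3 hours.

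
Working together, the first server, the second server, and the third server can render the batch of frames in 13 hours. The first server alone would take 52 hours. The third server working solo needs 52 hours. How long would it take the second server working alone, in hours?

Combined rate is 1/13 per hour.
Known contribution: 1/52 + 1/52 = (1 + 1)/52 = 2/52 = 1/26 per hour.
So the second server's rate is 1/13 − 1/26 = 1/26, meaning 26 hours alone.

26 hours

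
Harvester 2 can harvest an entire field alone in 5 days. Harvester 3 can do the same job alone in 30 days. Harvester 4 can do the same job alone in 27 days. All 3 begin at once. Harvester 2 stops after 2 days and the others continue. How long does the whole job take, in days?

In the first 2 days the combined rate is 73/270, so 73/135 of the job is done, leaving 62/135.
After harvester 2 leaves the rate is 19/270 per day; the remaining 62/135 takes 124/19 days.
Total = 2 + 124/19 = 162/19 days.

162/19 days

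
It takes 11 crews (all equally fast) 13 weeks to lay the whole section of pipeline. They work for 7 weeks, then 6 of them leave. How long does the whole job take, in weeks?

One crew does 1/143 of the job per week.
After 7 weeks with 11 crews, 7/13 is done (6/13 left).
With 5 crews the rate is 5/143, so the rest takes 6/13 ÷ 5/143 = 66/5 weeks.
Total = 7 + 66/5 = 101/5 weeks.

101/5 weeks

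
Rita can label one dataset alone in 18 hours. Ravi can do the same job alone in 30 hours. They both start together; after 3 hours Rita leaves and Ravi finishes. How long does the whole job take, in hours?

25 hours

In the first 3 hours the combined rate is 4/45, so 4/15 of the job is done, leaving 11/15.
After Rita leaves the rate is 1/30 per hour; the remaining 11/15 takes 22 hours.
Total = 3 + 22 = 25 hours.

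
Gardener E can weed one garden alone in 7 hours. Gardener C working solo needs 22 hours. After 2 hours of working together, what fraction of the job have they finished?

29/77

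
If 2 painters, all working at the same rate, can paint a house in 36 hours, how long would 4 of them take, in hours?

Total work is 2·36 = 72 painter-hours.
With 4 painters: 72/4 = 18 hours.

18 hours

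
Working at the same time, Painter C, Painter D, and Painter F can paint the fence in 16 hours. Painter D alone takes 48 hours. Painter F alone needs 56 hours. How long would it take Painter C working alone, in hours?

Combined rate is 1/16 per hour.
Known contribution: 1/48 + 1/56 = (7 + 6)/336 = 13/336 per hour.
So Painter C's rate is 1/16 − 13/336 = 1/42, meaning 42 hours alone.

42 hours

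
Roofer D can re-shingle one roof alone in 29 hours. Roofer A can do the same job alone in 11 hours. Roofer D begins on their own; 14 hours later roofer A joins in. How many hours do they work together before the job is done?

33/8 hours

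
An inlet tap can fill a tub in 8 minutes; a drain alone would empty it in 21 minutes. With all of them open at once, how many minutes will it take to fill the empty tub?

168/13 minutes

Net rate = 1/8 − 1/21 = (21 − 8)/168 = 13/168 per minute.
Filling time = 1 ÷ (13/168) = 168/13 minutes.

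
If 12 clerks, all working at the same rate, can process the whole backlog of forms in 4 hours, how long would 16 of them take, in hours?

3 hours

Total work is 12·4 = 48 clerk-hours.
With 16 clerks: 48/16 = 3 hours.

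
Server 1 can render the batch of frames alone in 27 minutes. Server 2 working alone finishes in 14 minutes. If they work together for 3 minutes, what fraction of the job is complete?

41/126

Combined rate: 1/27 + 1/14 = (14 + 27)/378 = 41/378 per minute.
In 3 minutes they complete 3·41/378 = 41/126 of the job.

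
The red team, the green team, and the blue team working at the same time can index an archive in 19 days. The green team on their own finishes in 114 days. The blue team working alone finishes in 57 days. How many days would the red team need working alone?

Combined rate is 1/19 per day.
Known contribution: 1/114 + 1/57 = (1 + 2)/114 = 3/114 = 1/38 per day.
So the red team's rate is 1/19 − 1/38 = 1/38, meaning 38 days alone.

38 days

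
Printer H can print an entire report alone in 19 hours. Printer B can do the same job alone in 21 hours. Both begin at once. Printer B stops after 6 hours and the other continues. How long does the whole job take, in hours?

95/7 hours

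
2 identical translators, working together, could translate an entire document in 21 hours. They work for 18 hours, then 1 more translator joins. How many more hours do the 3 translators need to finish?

2 hours

One translator does 1/42 of the job per hour.
After 18 hours with 2 translators, 6/7 is done (1/7 left).
With 3 translators the rate is 3/42 = 1/14, so the rest takes 1/7 ÷ 1/14 = 2 hours.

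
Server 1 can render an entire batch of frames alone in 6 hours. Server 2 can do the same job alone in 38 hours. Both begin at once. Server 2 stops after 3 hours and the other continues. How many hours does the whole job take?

In the first 3 hours the combined rate is 11/57, so 11/19 of the job is done, leaving 8/19.
After Server 2 leaves the rate is 1/6 per hour; the remaining 8/19 takes 48/19 hours.
Total = 3 + 48/19 = 105/19 hours.

105/19 hours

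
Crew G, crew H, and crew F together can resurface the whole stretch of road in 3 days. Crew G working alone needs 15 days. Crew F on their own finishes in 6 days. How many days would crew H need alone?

10 days

Combined rate is 1/3 per day.
Known contribution: 1/15 + 1/6 = (2 + 5)/30 = 7/30 per day.
So crew H's rate is 1/3 − 7/30 = 1/10, meaning 10 days alone.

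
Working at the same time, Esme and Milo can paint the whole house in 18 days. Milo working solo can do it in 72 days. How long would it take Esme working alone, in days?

24 days

Combined rate is 1/18 per day.
Known contribution: 1/72 per day.
So Esme's rate is 1/18 − 1/72 = 1/24, meaning 24 days alone.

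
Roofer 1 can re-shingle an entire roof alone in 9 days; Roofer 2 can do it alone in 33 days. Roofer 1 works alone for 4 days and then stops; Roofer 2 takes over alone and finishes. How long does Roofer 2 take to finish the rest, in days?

55/3 days

In 4 days Roofer 1 does 4/9 of the job, leaving 5/9.
Roofer 2 works at 1/33 per day, so finishing takes 5/9 ÷ 1/33 = 55/3 days.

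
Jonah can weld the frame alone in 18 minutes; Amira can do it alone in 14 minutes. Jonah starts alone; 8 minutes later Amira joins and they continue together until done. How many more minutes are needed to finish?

35/8 minutes

In 8 minutes Jonah does 8/18 = 4/9 of the job, leaving 5/9.
Jonah and Amira together work at 8/63 per minute, so finishing takes 5/9 ÷ 8/63 = 35/8 minutes.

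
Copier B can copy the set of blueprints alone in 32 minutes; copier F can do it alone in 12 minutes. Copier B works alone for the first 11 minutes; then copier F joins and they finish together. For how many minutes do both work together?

In 11 minutes copier B does 11/32 of the job, leaving 21/32.
Copier B and copier F together work at 11/96 per minute, so finishing takes 21/32 ÷ 11/96 = 63/11 minutes.

63/11 minutes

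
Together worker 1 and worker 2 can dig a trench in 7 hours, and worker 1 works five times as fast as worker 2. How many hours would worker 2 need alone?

42 hours

Let worker 2's rate be r; then worker 1's rate is 5r, so together (5 + 1)r = 6r = 1/7.
Thus r = 1/42 per hour.
Worker 2 alone: 42 hours; worker 1 alone: 42/5 hours.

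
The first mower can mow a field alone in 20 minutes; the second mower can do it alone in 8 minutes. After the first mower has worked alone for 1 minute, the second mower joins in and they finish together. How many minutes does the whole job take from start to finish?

45/7 minutes

In 1 minute the first mower does 1/20 of the job, leaving 19/20.
The first mower and the second mower together work at 7/40 per minute, so finishing takes 19/20 ÷ 7/40 = 38/7 minutes.
Total time = 1 + 38/7 = 45/7 minutes.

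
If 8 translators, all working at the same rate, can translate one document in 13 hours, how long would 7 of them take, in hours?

Total work is 8·13 = 104 translator-hours.
With 7 translators: 104/7 hours.

104/7 hours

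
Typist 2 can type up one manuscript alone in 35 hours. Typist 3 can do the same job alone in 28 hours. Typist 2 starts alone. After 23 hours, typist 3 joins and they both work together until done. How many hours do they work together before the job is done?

16/3 hours

In the first 23 hours typist 2 alone does 23/35 of the job, leaving 12/35.
Once everyone is working, combined rate: 1/35 + 1/28 = (4 + 5)/140 = 9/140 per hour.
Remaining 12/35 at 9/140 per hour takes 16/3 hours.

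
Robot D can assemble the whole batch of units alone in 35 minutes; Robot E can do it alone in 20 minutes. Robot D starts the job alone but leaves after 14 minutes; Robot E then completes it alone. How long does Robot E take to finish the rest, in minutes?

12 minutes

In 14 minutes Robot D does 14/35 = 2/5 of the job, leaving 3/5.
Robot E works at 1/20 per minute, so finishing takes 3/5 ÷ 1/20 = 12 minutes.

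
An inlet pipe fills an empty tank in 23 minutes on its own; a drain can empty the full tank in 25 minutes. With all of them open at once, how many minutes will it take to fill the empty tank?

575/2 minutes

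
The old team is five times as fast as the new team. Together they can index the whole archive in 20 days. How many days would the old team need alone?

Let the new team's rate be r; then the old team's rate is 5r, so together (5 + 1)r = 6r = 1/20.
Thus r = 1/120 per day.
The new team alone: 120 days; the old team alone: 24 days.

24 days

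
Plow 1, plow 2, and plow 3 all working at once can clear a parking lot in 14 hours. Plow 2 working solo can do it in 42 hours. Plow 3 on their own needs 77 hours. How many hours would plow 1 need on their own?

231/8 hours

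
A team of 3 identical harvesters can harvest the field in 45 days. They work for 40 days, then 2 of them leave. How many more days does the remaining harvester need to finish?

One harvester does 1/135 of the job per day.
After 40 days with 3 harvesters, 8/9 is done (1/9 left).
With 1 harvester the rate is 1/135, so the rest takes 1/9 ÷ 1/135 = 15 days.

15 days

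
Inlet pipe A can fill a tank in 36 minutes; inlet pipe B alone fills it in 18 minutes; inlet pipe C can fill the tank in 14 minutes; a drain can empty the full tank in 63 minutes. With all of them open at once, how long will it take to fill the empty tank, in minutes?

36/5 minutes

Net rate = 1/36 + 1/18 + 1/14 − 1/63 = (7 + 14 + 18 − 4)/252 = 35/252 = 5/36 per minute.
Filling time = 1 ÷ (5/36) = 36/5 minutes.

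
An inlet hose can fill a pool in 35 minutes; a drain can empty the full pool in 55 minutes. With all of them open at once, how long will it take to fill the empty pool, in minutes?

385/4 minutes

Net rate = 1/35 − 1/55 = (11 − 7)/385 = 4/385 per minute.
Filling time = 1 ÷ (4/385) = 385/4 minutes.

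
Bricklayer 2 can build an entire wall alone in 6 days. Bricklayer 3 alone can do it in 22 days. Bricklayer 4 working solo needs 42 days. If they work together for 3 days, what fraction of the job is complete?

Combined rate: 1/6 + 1/22 + 1/42 = (77 + 21 + 11)/462 = 109/462 per day.
In 3 days they complete 3·109/462 = 109/154 of the job.

109/154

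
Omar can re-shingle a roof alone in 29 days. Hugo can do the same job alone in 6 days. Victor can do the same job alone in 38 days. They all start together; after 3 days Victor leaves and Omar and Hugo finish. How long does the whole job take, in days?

87/19 days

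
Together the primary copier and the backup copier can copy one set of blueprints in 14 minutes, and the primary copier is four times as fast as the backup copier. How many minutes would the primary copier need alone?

Let the backup copier's rate be r; then the primary copier's rate is 4r, so together (4 + 1)r = 5r = 1/14.
Thus r = 1/70 per minute.
The backup copier alone: 70 minutes; the primary copier alone: 35/2 minutes.

35/2 minutes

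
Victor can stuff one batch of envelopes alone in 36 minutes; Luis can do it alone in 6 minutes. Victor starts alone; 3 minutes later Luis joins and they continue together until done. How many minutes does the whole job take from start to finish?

54/7 minutes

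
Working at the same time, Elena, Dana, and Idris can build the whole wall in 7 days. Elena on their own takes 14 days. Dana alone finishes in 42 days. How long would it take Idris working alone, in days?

Combined rate is 1/7 per day.
Known contribution: 1/14 + 1/42 = (3 + 1)/42 = 4/42 = 2/21 per day.
So Idris's rate is 1/7 − 2/21 = 1/21, meaning 21 days alone.

21 days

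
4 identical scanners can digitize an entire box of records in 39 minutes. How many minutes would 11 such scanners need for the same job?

Total work is 4·39 = 156 scanner-minutes.
With 11 scanners: 156/11 minutes.

156/11 minutes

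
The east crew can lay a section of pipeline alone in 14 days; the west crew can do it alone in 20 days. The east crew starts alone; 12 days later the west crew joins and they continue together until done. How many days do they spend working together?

20/17 days

In 12 days the east crew does 12/14 = 6/7 of the job, leaving 1/7.
The east crew and the west crew together work at 17/140 per day, so finishing takes 1/7 ÷ 17/140 = 20/17 days.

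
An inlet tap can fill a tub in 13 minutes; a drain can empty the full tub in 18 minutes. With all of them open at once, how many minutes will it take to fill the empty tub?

Net rate = 1/13 − 1/18 = (18 − 13)/234 = 5/234 per minute.
Filling time = 1 ÷ (5/234) = 234/5 minutes.

234/5 minutes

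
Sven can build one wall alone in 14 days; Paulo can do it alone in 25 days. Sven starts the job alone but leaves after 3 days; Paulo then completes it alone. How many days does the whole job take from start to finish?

In 3 days Sven does 3/14 of the job, leaving 11/14.
Paulo works at 1/25 per day, so finishing takes 11/14 ÷ 1/25 = 275/14 days.
Total time = 3 + 275/14 = 317/14 days.

317/14 days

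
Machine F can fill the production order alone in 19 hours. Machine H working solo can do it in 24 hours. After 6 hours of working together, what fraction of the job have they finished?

Combined rate: 1/19 + 1/24 = (24 + 19)/456 = 43/456 per hour.
In 6 hours they complete 6·43/456 = 43/76 of the job.

43/76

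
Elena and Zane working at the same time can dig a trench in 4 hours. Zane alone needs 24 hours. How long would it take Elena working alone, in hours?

Combined rate is 1/4 per hour.
Known contribution: 1/24 per hour.
So Elena's rate is 1/4 − 1/24 = 5/24, meaning 24/5 hours alone.

24/5 hours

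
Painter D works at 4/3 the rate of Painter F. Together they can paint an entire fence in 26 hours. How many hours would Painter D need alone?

Let Painter F's rate be r; then Painter D's rate is (4/3)r, so together (4/3 + 1)r = (7/3)r = 1/26.
Thus r = 3/182 per hour.
Painter F alone: 182/3 hours; Painter D alone: 91/2 hours.

91/2 hours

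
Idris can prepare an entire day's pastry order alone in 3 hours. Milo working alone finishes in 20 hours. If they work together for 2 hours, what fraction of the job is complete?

Combined rate: 1/3 + 1/20 = (20 + 3)/60 = 23/60 per hour.
In 2 hours they complete 2·23/60 = 23/30 of the job.

23/30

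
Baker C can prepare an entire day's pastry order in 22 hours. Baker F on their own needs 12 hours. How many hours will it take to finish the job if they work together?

132/17 hours

Combined rate: 1/22 + 1/12 = (6 + 11)/132 = 17/132 per hour.
Time = 1 ÷ (17/132) = 132/17 hours.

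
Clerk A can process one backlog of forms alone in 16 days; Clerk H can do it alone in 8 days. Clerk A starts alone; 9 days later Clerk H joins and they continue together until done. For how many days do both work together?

7/3 days

In 9 days Clerk A does 9/16 of the job, leaving 7/16.
Clerk A and Clerk H together work at 3/16 per day, so finishing takes 7/16 ÷ 3/16 = 7/3 days.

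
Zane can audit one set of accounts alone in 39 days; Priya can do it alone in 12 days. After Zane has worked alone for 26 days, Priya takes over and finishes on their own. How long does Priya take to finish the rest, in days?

In 26 days Zane does 26/39 = 2/3 of the job, leaving 1/3.
Priya works at 1/12 per day, so finishing takes 1/3 ÷ 1/12 = 4 days.

4 days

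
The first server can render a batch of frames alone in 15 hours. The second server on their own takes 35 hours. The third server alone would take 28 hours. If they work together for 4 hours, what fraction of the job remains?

Combined rate: 1/15 + 1/35 + 1/28 = (28 + 12 + 15)/420 = 55/420 = 11/84 per hour.
In 4 hours they complete 4·11/84 = 11/21 of the job.
So 10/21 remains.

10/21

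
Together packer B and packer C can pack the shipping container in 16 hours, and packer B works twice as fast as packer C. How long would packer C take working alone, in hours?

48 hours

Let packer C's rate be r; then packer B's rate is 2r, so together (2 + 1)r = 3r = 1/16.
Thus r = 1/48 per hour.
Packer C alone: 48 hours; packer B alone: 24 hours.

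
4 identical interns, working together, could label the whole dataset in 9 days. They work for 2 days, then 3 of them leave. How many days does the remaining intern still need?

One intern does 1/36 of the job per day.
After 2 days with 4 interns, 2/9 is done (7/9 left).
With 1 intern the rate is 1/36, so the rest takes 7/9 ÷ 1/36 = 28 days.

28 days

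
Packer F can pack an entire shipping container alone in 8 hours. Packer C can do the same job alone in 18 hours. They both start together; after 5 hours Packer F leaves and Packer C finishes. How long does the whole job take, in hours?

27/4 hours

In the first 5 hours the combined rate is 13/72, so 65/72 of the job is done, leaving 7/72.
After Packer F leaves the rate is 1/18 per hour; the remaining 7/72 takes 7/4 hours.
Total = 5 + 7/4 = 27/4 hours.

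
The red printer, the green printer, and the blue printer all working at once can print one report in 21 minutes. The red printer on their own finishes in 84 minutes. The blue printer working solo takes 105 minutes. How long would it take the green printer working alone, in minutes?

420/11 minutes

Combined rate is 1/21 per minute.
Known contribution: 1/84 + 1/105 = (5 + 4)/420 = 9/420 = 3/140 per minute.
So the green printer's rate is 1/21 − 3/140 = 11/420, meaning 420/11 minutes alone.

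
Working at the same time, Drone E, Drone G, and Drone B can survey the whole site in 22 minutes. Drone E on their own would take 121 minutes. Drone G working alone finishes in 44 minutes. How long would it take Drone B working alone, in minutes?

Combined rate is 1/22 per minute.
Known contribution: 1/121 + 1/44 = (4 + 11)/484 = 15/484 per minute.
So Drone B's rate is 1/22 − 15/484 = 7/484, meaning 484/7 minutes alone.

484/7 minutes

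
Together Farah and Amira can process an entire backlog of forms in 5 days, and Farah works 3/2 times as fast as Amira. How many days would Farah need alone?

25/3 days

Let Amira's rate be r; then Farah's rate is (3/2)r, so together (3/2 + 1)r = (5/2)r = 1/5.
Thus r = 2/25 per day.
Amira alone: 25/2 days; Farah alone: 25/3 days.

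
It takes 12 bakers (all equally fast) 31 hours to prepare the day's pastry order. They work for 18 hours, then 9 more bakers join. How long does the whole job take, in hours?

One baker does 1/372 of the job per hour.
After 18 hours with 12 bakers, 18/31 is done (13/31 left).
With 21 bakers the rate is 21/372 = 7/124, so the rest takes 13/31 ÷ 7/124 = 52/7 hours.
Total = 18 + 52/7 = 178/7 hours.

178/7 hours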